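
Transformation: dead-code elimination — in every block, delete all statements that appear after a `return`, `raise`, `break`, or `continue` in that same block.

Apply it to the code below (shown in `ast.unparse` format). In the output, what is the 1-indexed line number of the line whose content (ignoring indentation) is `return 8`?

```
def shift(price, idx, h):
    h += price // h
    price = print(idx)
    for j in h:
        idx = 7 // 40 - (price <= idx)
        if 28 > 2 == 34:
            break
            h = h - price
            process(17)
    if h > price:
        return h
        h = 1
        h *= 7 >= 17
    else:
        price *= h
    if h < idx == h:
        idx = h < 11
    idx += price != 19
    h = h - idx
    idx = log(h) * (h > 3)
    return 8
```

Transformed code:
def shift(price, idx, h):
    h += price // h
    price = print(idx)
    for j in h:
        idx = 7 // 40 - (price <= idx)
        if 28 > 2 == 34:
            break
    if h > price:
        return h
    else:
        price *= h
    if h < idx == h:
        idx = h < 11
    idx += price != 19
    h = h - idx
    idx = log(h) * (h > 3)
    return 8

17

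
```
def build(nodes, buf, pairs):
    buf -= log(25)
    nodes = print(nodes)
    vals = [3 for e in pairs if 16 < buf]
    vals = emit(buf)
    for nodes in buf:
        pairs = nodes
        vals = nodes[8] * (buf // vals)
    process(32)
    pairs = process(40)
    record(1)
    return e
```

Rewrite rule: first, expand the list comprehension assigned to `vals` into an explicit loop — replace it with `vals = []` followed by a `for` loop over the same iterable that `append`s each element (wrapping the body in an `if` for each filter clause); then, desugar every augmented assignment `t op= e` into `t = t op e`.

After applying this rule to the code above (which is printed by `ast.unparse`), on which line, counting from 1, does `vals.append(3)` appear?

7

Transformed code:
def build(nodes, buf, pairs):
    buf = buf - log(25)
    nodes = print(nodes)
    vals = []
    for e in pairs:
        if 16 < buf:
            vals.append(3)
    vals = emit(buf)
    for nodes in buf:
        pairs = nodes
        vals = nodes[8] * (buf // vals)
    process(32)
    pairs = process(40)
    record(1)
    return e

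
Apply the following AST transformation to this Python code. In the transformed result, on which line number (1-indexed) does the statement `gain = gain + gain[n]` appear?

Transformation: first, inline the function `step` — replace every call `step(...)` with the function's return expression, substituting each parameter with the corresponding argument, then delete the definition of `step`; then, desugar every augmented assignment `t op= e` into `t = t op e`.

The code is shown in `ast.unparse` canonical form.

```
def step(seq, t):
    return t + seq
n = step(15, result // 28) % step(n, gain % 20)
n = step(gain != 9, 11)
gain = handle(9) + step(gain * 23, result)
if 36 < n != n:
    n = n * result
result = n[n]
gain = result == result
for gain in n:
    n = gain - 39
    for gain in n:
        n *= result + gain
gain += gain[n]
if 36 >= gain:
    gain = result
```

12

Transformed code:
n = (result // 28 + 15) % (gain % 20 + n)
n = 11 + (gain != 9)
gain = handle(9) + (result + gain * 23)
if 36 < n != n:
    n = n * result
result = n[n]
gain = result == result
for gain in n:
    n = gain - 39
    for gain in n:
        n = n * (result + gain)
gain = gain + gain[n]
if 36 >= gain:
    gain = result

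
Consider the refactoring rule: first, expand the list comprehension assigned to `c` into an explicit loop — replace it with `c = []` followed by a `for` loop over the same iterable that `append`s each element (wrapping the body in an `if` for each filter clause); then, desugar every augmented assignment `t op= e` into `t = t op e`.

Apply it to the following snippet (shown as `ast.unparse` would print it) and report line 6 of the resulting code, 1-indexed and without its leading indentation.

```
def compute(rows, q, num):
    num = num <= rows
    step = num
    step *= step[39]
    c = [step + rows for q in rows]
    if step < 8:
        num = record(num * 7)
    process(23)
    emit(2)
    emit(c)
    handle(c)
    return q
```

Transformed code:
def compute(rows, q, num):
    num = num <= rows
    step = num
    step = step * step[39]
    c = []
    for q in rows:
        c.append(step + rows)
    if step < 8:
        num = record(num * 7)
    process(23)
    emit(2)
    emit(c)
    handle(c)
    return q

for q in rows:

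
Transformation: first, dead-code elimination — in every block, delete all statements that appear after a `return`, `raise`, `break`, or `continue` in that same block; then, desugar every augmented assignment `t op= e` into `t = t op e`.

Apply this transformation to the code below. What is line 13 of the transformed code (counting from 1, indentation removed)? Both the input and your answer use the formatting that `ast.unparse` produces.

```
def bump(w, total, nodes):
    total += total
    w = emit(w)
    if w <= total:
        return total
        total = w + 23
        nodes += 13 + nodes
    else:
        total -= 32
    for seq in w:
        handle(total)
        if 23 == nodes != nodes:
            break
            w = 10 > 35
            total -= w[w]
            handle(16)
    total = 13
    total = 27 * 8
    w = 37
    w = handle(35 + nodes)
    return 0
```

total = 27 * 8

Transformed code:
def bump(w, total, nodes):
    total = total + total
    w = emit(w)
    if w <= total:
        return total
    else:
        total = total - 32
    for seq in w:
        handle(total)
        if 23 == nodes != nodes:
            break
    total = 13
    total = 27 * 8
    w = 37
    w = handle(35 + nodes)
    return 0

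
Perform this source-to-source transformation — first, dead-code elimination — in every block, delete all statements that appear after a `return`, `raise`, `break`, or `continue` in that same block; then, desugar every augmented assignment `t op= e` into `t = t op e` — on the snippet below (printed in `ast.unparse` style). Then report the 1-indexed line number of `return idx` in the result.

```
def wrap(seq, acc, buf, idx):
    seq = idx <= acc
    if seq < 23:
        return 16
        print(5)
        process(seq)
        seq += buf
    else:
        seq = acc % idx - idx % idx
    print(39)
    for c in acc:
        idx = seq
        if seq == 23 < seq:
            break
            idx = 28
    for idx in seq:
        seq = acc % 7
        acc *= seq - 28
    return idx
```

Transformed code:
def wrap(seq, acc, buf, idx):
    seq = idx <= acc
    if seq < 23:
        return 16
    else:
        seq = acc % idx - idx % idx
    print(39)
    for c in acc:
        idx = seq
        if seq == 23 < seq:
            break
    for idx in seq:
        seq = acc % 7
        acc = acc * (seq - 28)
    return idx

15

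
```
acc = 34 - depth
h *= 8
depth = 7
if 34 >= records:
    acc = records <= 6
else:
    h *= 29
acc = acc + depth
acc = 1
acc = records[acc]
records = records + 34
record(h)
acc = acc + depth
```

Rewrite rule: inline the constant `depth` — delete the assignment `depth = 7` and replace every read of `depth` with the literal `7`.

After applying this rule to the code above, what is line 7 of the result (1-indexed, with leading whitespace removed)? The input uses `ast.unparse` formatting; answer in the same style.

acc = acc + 7

Transformed code:
acc = 34 - 7
h *= 8
if 34 >= records:
    acc = records <= 6
else:
    h *= 29
acc = acc + 7
acc = 1
acc = records[acc]
records = records + 34
record(h)
acc = acc + 7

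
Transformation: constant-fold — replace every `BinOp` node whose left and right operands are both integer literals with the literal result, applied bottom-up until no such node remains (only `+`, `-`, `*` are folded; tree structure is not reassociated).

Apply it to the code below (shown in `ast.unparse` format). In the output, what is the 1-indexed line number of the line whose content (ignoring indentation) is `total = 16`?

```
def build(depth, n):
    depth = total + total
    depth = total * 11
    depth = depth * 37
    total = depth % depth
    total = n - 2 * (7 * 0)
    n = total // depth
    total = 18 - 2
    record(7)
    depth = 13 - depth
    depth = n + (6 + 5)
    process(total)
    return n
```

8

Transformed code:
def build(depth, n):
    depth = total + total
    depth = total * 11
    depth = depth * 37
    total = depth % depth
    total = n - 0
    n = total // depth
    total = 16
    record(7)
    depth = 13 - depth
    depth = n + 11
    process(total)
    return n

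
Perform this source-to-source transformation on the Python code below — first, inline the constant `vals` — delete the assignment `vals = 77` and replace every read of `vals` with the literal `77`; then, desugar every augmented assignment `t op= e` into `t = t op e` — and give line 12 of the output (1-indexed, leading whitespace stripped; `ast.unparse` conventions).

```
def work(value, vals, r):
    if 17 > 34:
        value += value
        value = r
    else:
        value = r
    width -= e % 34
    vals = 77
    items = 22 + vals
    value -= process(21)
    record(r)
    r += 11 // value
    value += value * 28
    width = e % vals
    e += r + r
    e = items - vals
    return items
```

Transformed code:
def work(value, vals, r):
    if 17 > 34:
        value = value + value
        value = r
    else:
        value = r
    width = width - e % 34
    items = 22 + 77
    value = value - process(21)
    record(r)
    r = r + 11 // value
    value = value + value * 28
    width = e % 77
    e = e + (r + r)
    e = items - 77
    return items

value = value + value * 28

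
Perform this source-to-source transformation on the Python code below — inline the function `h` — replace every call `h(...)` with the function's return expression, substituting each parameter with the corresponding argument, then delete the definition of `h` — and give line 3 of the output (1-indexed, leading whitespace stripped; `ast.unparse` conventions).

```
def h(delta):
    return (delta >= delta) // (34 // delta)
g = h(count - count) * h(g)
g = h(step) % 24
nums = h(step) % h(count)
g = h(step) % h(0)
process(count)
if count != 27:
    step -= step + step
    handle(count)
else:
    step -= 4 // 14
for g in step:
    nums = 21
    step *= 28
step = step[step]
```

Transformed code:
g = (count - count >= count - count) // (34 // (count - count)) * ((g >= g) // (34 // g))
g = (step >= step) // (34 // step) % 24
nums = (step >= step) // (34 // step) % ((count >= count) // (34 // count))
g = (step >= step) // (34 // step) % ((0 >= 0) // (34 // 0))
process(count)
if count != 27:
    step -= step + step
    handle(count)
else:
    step -= 4 // 14
for g in step:
    nums = 21
    step *= 28
step = step[step]

nums = (step >= step) // (34 // step) % ((count >= count) // (34 // count))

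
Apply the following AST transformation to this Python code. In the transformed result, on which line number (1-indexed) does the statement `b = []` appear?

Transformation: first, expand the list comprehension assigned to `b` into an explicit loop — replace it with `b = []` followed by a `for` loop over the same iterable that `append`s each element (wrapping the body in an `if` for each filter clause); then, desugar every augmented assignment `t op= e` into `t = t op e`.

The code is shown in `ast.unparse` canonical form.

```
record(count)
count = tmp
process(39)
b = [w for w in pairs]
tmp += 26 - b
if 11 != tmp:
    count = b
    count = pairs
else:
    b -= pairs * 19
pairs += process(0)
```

4

Transformed code:
record(count)
count = tmp
process(39)
b = []
for w in pairs:
    b.append(w)
tmp = tmp + (26 - b)
if 11 != tmp:
    count = b
    count = pairs
else:
    b = b - pairs * 19
pairs = pairs + process(0)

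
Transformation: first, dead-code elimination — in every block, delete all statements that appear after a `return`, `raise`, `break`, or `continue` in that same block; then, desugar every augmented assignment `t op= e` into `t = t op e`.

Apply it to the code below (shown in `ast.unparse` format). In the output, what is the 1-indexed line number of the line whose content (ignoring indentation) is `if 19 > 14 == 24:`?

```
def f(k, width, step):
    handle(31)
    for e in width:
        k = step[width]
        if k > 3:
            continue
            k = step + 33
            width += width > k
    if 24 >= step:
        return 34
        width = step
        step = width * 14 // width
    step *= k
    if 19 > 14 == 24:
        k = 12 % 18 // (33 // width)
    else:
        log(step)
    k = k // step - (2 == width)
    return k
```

Transformed code:
def f(k, width, step):
    handle(31)
    for e in width:
        k = step[width]
        if k > 3:
            continue
    if 24 >= step:
        return 34
    step = step * k
    if 19 > 14 == 24:
        k = 12 % 18 // (33 // width)
    else:
        log(step)
    k = k // step - (2 == width)
    return k

10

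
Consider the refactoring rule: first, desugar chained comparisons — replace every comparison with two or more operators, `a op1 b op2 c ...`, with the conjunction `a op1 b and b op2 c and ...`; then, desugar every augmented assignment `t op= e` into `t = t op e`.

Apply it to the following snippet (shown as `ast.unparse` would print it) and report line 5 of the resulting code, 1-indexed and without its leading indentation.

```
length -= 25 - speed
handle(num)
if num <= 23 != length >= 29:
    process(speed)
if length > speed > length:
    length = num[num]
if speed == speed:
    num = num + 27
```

Transformed code:
length = length - (25 - speed)
handle(num)
if num <= 23 and 23 != length and (length >= 29):
    process(speed)
if length > speed and speed > length:
    length = num[num]
if speed == speed:
    num = num + 27

if length > speed and speed > length:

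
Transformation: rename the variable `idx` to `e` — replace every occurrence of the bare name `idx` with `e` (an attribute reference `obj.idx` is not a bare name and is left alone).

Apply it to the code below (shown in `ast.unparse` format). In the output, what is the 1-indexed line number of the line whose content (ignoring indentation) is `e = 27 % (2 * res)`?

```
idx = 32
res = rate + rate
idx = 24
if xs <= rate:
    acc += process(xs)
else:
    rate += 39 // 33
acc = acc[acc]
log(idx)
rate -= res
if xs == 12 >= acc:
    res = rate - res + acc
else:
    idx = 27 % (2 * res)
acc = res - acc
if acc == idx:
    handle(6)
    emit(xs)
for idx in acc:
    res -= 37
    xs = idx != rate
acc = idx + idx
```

Transformed code:
e = 32
res = rate + rate
e = 24
if xs <= rate:
    acc += process(xs)
else:
    rate += 39 // 33
acc = acc[acc]
log(e)
rate -= res
if xs == 12 >= acc:
    res = rate - res + acc
else:
    e = 27 % (2 * res)
acc = res - acc
if acc == e:
    handle(6)
    emit(xs)
for e in acc:
    res -= 37
    xs = e != rate
acc = e + e

14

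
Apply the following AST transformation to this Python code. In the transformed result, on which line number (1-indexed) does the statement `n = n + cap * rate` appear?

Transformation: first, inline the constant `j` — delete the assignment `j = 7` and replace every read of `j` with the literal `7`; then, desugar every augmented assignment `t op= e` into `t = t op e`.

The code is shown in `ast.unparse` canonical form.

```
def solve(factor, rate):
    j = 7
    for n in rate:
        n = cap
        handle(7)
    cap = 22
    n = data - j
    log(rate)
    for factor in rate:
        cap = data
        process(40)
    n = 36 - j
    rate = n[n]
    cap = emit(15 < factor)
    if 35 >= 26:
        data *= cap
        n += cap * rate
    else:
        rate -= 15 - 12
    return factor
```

16

Transformed code:
def solve(factor, rate):
    for n in rate:
        n = cap
        handle(7)
    cap = 22
    n = data - 7
    log(rate)
    for factor in rate:
        cap = data
        process(40)
    n = 36 - 7
    rate = n[n]
    cap = emit(15 < factor)
    if 35 >= 26:
        data = data * cap
        n = n + cap * rate
    else:
        rate = rate - (15 - 12)
    return factor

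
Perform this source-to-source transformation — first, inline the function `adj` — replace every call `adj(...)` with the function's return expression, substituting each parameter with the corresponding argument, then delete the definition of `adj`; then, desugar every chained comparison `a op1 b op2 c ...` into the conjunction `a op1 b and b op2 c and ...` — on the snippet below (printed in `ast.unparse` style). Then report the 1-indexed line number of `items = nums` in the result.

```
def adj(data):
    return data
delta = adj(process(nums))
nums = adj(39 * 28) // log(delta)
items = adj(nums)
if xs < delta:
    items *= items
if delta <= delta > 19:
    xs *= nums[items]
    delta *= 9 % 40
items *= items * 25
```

3

Transformed code:
delta = process(nums)
nums = 39 * 28 // log(delta)
items = nums
if xs < delta:
    items *= items
if delta <= delta and delta > 19:
    xs *= nums[items]
    delta *= 9 % 40
items *= items * 25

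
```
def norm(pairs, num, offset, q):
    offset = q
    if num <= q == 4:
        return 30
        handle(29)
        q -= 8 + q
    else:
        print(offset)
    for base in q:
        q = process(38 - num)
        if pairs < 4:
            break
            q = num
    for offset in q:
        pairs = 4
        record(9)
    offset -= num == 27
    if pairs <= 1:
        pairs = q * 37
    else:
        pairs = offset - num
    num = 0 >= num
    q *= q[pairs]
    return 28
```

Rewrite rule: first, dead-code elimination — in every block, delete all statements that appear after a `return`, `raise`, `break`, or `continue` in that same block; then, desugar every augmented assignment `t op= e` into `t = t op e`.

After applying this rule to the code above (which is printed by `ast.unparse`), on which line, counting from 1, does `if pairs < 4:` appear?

Transformed code:
def norm(pairs, num, offset, q):
    offset = q
    if num <= q == 4:
        return 30
    else:
        print(offset)
    for base in q:
        q = process(38 - num)
        if pairs < 4:
            break
    for offset in q:
        pairs = 4
        record(9)
    offset = offset - (num == 27)
    if pairs <= 1:
        pairs = q * 37
    else:
        pairs = offset - num
    num = 0 >= num
    q = q * q[pairs]
    return 28

9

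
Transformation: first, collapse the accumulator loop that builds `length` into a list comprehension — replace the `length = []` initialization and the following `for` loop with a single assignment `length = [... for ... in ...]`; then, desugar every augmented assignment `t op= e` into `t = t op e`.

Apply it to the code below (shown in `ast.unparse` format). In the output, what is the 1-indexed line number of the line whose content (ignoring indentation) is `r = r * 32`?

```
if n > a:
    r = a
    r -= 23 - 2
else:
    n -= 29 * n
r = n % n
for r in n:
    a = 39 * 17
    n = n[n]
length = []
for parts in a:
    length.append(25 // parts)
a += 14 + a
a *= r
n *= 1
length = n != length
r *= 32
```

Transformed code:
if n > a:
    r = a
    r = r - (23 - 2)
else:
    n = n - 29 * n
r = n % n
for r in n:
    a = 39 * 17
    n = n[n]
length = [25 // parts for parts in a]
a = a + (14 + a)
a = a * r
n = n * 1
length = n != length
r = r * 32

15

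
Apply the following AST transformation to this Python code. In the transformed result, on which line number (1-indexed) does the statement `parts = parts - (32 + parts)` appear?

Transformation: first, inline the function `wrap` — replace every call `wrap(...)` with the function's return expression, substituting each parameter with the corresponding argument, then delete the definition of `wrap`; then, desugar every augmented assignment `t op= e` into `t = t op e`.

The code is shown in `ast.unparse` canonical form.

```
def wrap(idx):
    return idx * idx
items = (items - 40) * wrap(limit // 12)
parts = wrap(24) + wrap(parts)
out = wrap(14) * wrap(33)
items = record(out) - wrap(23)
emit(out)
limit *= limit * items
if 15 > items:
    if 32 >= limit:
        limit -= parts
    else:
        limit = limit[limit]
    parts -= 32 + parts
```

Transformed code:
items = (items - 40) * (limit // 12 * (limit // 12))
parts = 24 * 24 + parts * parts
out = 14 * 14 * (33 * 33)
items = record(out) - 23 * 23
emit(out)
limit = limit * (limit * items)
if 15 > items:
    if 32 >= limit:
        limit = limit - parts
    else:
        limit = limit[limit]
    parts = parts - (32 + parts)

12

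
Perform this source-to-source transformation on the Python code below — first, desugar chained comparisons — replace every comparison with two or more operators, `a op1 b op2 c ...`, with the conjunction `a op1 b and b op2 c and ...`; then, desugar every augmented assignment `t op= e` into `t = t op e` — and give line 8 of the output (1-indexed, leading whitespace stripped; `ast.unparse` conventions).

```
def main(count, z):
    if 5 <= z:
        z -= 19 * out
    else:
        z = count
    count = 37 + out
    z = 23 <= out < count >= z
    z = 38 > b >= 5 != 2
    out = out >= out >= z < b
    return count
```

Transformed code:
def main(count, z):
    if 5 <= z:
        z = z - 19 * out
    else:
        z = count
    count = 37 + out
    z = 23 <= out and out < count and (count >= z)
    z = 38 > b and b >= 5 and (5 != 2)
    out = out >= out and out >= z and (z < b)
    return count

z = 38 > b and b >= 5 and (5 != 2)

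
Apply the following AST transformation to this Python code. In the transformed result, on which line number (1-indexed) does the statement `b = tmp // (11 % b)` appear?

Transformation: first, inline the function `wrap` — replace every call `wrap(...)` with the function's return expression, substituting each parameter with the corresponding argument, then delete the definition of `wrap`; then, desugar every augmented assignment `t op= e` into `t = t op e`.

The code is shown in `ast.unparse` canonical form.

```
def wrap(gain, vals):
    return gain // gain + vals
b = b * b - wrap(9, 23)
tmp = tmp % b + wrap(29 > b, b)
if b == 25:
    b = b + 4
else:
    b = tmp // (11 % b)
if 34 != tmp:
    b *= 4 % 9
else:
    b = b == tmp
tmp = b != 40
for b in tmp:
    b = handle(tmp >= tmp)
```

Transformed code:
b = b * b - (9 // 9 + 23)
tmp = tmp % b + ((29 > b) // (29 > b) + b)
if b == 25:
    b = b + 4
else:
    b = tmp // (11 % b)
if 34 != tmp:
    b = b * (4 % 9)
else:
    b = b == tmp
tmp = b != 40
for b in tmp:
    b = handle(tmp >= tmp)

6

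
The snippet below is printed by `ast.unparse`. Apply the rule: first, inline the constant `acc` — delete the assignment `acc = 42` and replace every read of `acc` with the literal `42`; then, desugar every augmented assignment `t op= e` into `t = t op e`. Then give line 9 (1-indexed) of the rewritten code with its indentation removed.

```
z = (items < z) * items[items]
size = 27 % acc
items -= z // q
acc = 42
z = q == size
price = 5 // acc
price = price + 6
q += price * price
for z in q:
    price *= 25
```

Transformed code:
z = (items < z) * items[items]
size = 27 % 42
items = items - z // q
z = q == size
price = 5 // 42
price = price + 6
q = q + price * price
for z in q:
    price = price * 25

price = price * 25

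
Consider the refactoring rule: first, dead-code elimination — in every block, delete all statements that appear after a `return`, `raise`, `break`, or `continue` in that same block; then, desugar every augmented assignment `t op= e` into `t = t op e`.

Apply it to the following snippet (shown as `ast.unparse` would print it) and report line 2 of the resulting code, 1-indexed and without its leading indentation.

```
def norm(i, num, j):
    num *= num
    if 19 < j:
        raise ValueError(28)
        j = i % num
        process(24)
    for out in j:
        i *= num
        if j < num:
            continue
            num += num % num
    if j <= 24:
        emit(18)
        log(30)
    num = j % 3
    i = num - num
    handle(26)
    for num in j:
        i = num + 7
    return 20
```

num = num * num

Transformed code:
def norm(i, num, j):
    num = num * num
    if 19 < j:
        raise ValueError(28)
    for out in j:
        i = i * num
        if j < num:
            continue
    if j <= 24:
        emit(18)
        log(30)
    num = j % 3
    i = num - num
    handle(26)
    for num in j:
        i = num + 7
    return 20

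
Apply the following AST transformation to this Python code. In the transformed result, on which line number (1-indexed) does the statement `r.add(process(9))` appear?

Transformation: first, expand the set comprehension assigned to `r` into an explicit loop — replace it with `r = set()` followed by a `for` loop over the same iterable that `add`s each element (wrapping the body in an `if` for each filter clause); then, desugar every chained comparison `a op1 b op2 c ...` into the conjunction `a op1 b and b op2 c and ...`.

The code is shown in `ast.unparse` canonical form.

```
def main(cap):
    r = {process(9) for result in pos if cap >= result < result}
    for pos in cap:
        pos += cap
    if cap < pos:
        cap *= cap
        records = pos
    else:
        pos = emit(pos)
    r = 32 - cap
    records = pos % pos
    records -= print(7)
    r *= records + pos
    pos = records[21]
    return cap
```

Transformed code:
def main(cap):
    r = set()
    for result in pos:
        if cap >= result and result < result:
            r.add(process(9))
    for pos in cap:
        pos += cap
    if cap < pos:
        cap *= cap
        records = pos
    else:
        pos = emit(pos)
    r = 32 - cap
    records = pos % pos
    records -= print(7)
    r *= records + pos
    pos = records[21]
    return cap

5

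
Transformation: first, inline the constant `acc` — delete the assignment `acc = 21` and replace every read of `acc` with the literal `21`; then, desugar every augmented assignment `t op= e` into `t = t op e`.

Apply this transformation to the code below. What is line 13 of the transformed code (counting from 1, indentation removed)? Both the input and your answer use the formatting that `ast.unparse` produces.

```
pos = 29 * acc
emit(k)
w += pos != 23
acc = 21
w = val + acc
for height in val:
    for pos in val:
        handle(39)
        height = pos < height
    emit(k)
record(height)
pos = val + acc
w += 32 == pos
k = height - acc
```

k = height - 21

Transformed code:
pos = 29 * 21
emit(k)
w = w + (pos != 23)
w = val + 21
for height in val:
    for pos in val:
        handle(39)
        height = pos < height
    emit(k)
record(height)
pos = val + 21
w = w + (32 == pos)
k = height - 21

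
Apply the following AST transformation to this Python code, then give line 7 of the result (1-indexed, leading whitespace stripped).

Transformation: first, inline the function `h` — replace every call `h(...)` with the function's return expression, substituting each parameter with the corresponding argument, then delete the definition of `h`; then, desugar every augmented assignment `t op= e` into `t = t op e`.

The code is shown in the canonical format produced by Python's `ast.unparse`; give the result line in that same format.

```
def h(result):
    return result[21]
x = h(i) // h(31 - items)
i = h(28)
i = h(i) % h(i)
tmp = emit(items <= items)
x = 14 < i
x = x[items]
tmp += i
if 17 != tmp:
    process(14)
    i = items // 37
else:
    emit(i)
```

Transformed code:
x = i[21] // (31 - items)[21]
i = 28[21]
i = i[21] % i[21]
tmp = emit(items <= items)
x = 14 < i
x = x[items]
tmp = tmp + i
if 17 != tmp:
    process(14)
    i = items // 37
else:
    emit(i)

tmp = tmp + i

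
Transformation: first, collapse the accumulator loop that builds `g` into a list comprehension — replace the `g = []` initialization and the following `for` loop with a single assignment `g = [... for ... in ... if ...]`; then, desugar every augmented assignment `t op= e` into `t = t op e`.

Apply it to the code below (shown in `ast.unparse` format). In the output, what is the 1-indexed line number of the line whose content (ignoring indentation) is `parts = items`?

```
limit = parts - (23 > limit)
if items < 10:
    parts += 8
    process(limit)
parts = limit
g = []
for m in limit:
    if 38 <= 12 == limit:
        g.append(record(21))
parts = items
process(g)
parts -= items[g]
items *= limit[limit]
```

7

Transformed code:
limit = parts - (23 > limit)
if items < 10:
    parts = parts + 8
    process(limit)
parts = limit
g = [record(21) for m in limit if 38 <= 12 == limit]
parts = items
process(g)
parts = parts - items[g]
items = items * limit[limit]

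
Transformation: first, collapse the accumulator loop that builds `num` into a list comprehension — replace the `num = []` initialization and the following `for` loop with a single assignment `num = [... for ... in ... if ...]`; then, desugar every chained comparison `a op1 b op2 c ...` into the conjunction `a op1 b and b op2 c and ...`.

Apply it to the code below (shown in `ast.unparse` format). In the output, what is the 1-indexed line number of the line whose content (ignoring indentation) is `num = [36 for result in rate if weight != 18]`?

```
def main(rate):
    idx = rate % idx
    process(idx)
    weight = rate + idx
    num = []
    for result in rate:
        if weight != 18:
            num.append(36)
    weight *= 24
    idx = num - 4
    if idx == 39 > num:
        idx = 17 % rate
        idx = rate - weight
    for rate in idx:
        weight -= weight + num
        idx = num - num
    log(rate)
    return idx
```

5

Transformed code:
def main(rate):
    idx = rate % idx
    process(idx)
    weight = rate + idx
    num = [36 for result in rate if weight != 18]
    weight *= 24
    idx = num - 4
    if idx == 39 and 39 > num:
        idx = 17 % rate
        idx = rate - weight
    for rate in idx:
        weight -= weight + num
        idx = num - num
    log(rate)
    return idx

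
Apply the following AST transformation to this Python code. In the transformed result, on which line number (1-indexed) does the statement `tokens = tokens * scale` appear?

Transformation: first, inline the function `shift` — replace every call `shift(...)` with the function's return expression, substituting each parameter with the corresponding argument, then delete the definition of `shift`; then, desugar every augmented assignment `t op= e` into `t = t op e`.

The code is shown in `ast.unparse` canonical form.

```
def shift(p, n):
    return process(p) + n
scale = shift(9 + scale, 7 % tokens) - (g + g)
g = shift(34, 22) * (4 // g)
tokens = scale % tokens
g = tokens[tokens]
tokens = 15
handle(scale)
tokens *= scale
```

7

Transformed code:
scale = process(9 + scale) + 7 % tokens - (g + g)
g = (process(34) + 22) * (4 // g)
tokens = scale % tokens
g = tokens[tokens]
tokens = 15
handle(scale)
tokens = tokens * scale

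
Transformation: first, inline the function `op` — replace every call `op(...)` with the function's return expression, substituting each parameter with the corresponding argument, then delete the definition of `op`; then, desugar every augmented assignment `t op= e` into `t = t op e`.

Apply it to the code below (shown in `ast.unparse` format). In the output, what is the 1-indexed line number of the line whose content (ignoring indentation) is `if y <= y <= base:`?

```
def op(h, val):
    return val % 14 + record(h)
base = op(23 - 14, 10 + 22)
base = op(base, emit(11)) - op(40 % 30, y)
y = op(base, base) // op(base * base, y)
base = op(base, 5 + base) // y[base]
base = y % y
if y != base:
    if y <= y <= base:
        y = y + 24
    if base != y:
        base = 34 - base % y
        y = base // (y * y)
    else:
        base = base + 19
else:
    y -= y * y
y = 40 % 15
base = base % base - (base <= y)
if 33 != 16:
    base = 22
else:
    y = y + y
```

Transformed code:
base = (10 + 22) % 14 + record(23 - 14)
base = emit(11) % 14 + record(base) - (y % 14 + record(40 % 30))
y = (base % 14 + record(base)) // (y % 14 + record(base * base))
base = ((5 + base) % 14 + record(base)) // y[base]
base = y % y
if y != base:
    if y <= y <= base:
        y = y + 24
    if base != y:
        base = 34 - base % y
        y = base // (y * y)
    else:
        base = base + 19
else:
    y = y - y * y
y = 40 % 15
base = base % base - (base <= y)
if 33 != 16:
    base = 22
else:
    y = y + y

7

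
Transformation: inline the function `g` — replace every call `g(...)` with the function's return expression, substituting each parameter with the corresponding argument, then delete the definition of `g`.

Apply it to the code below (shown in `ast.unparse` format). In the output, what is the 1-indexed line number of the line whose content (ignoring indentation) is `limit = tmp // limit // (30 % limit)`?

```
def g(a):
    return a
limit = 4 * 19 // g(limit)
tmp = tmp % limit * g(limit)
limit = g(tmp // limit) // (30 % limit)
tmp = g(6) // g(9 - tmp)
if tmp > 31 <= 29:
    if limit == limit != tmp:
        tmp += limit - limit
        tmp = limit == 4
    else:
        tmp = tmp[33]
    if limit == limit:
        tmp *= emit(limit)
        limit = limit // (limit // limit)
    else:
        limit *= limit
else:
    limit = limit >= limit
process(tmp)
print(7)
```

Transformed code:
limit = 4 * 19 // limit
tmp = tmp % limit * limit
limit = tmp // limit // (30 % limit)
tmp = 6 // (9 - tmp)
if tmp > 31 <= 29:
    if limit == limit != tmp:
        tmp += limit - limit
        tmp = limit == 4
    else:
        tmp = tmp[33]
    if limit == limit:
        tmp *= emit(limit)
        limit = limit // (limit // limit)
    else:
        limit *= limit
else:
    limit = limit >= limit
process(tmp)
print(7)

3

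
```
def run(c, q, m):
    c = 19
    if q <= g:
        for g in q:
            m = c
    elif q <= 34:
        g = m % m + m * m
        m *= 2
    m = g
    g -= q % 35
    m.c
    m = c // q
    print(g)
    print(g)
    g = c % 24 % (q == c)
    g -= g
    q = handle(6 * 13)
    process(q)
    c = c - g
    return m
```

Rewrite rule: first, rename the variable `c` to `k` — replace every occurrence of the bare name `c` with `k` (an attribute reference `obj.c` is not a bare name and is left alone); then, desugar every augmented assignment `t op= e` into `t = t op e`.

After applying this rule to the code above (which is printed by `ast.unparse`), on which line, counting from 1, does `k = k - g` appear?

19

Transformed code:
def run(k, q, m):
    k = 19
    if q <= g:
        for g in q:
            m = k
    elif q <= 34:
        g = m % m + m * m
        m = m * 2
    m = g
    g = g - q % 35
    m.c
    m = k // q
    print(g)
    print(g)
    g = k % 24 % (q == k)
    g = g - g
    q = handle(6 * 13)
    process(q)
    k = k - g
    return m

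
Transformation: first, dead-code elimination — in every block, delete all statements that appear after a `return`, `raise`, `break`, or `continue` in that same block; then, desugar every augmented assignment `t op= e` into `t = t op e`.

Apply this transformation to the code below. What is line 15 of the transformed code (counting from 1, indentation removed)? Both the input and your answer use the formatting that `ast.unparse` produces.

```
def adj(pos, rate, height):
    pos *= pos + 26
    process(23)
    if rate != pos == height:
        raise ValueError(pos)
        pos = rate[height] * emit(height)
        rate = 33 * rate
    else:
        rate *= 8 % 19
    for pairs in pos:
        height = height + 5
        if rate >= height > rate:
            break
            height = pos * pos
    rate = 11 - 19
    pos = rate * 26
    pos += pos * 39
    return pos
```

Transformed code:
def adj(pos, rate, height):
    pos = pos * (pos + 26)
    process(23)
    if rate != pos == height:
        raise ValueError(pos)
    else:
        rate = rate * (8 % 19)
    for pairs in pos:
        height = height + 5
        if rate >= height > rate:
            break
    rate = 11 - 19
    pos = rate * 26
    pos = pos + pos * 39
    return pos

return pos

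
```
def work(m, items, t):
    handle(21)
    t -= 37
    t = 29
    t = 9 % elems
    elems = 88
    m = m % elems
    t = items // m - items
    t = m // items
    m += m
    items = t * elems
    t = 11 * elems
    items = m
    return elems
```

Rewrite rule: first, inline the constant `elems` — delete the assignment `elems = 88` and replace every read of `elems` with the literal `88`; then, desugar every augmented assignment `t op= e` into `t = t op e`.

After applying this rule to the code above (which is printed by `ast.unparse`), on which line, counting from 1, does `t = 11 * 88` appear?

11

Transformed code:
def work(m, items, t):
    handle(21)
    t = t - 37
    t = 29
    t = 9 % 88
    m = m % 88
    t = items // m - items
    t = m // items
    m = m + m
    items = t * 88
    t = 11 * 88
    items = m
    return 88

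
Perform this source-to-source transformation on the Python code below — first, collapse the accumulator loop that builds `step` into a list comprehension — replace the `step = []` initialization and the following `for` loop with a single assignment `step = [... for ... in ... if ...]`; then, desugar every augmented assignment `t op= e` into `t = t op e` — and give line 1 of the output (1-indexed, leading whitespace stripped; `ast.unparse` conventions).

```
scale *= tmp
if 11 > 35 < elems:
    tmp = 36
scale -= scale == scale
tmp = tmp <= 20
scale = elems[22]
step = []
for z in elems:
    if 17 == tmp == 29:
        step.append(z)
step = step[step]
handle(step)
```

scale = scale * tmp

Transformed code:
scale = scale * tmp
if 11 > 35 < elems:
    tmp = 36
scale = scale - (scale == scale)
tmp = tmp <= 20
scale = elems[22]
step = [z for z in elems if 17 == tmp == 29]
step = step[step]
handle(step)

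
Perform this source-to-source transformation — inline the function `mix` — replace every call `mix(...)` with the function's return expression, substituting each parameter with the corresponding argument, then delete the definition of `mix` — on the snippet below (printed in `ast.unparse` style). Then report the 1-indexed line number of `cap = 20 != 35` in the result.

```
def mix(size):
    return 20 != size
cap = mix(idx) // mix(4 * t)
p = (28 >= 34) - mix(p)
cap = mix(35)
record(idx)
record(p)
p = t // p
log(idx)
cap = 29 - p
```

3

Transformed code:
cap = (20 != idx) // (20 != 4 * t)
p = (28 >= 34) - (20 != p)
cap = 20 != 35
record(idx)
record(p)
p = t // p
log(idx)
cap = 29 - p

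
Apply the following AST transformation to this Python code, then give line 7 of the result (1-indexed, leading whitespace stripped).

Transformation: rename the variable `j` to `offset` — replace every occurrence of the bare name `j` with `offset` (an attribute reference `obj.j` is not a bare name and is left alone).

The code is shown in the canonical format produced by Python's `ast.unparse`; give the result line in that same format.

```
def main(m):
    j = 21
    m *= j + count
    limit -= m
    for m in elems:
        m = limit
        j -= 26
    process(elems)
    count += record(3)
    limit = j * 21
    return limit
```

Transformed code:
def main(m):
    offset = 21
    m *= offset + count
    limit -= m
    for m in elems:
        m = limit
        offset -= 26
    process(elems)
    count += record(3)
    limit = offset * 21
    return limit

offset -= 26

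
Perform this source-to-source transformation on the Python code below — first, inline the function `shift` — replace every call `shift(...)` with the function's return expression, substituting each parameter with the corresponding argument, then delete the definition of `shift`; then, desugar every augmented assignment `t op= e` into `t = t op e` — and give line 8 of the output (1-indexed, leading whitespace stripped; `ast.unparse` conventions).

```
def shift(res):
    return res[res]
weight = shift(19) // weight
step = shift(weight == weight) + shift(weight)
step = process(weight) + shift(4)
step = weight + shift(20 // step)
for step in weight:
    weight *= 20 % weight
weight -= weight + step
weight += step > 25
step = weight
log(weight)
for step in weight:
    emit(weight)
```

Transformed code:
weight = 19[19] // weight
step = (weight == weight)[weight == weight] + weight[weight]
step = process(weight) + 4[4]
step = weight + (20 // step)[20 // step]
for step in weight:
    weight = weight * (20 % weight)
weight = weight - (weight + step)
weight = weight + (step > 25)
step = weight
log(weight)
for step in weight:
    emit(weight)

weight = weight + (step > 25)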